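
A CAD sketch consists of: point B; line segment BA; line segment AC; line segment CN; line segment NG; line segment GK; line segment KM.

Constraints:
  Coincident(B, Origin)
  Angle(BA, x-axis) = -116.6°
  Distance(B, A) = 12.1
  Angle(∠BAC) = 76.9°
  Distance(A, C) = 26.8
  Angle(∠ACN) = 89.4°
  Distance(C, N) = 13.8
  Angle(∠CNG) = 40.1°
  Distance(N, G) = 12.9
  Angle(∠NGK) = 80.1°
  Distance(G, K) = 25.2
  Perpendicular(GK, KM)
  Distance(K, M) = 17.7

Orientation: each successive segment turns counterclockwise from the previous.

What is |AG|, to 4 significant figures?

18.85

∠ACN = 89.4° gives CN at 77.10° from the x-axis; with |CN| = 13.8, N = (23.72, -3.624). ∠CNG = 40.1° gives NG at -143.0° from the x-axis; with |NG| = 12.9, G = (13.42, -11.39). Then |AG| = |G − A| = 18.85.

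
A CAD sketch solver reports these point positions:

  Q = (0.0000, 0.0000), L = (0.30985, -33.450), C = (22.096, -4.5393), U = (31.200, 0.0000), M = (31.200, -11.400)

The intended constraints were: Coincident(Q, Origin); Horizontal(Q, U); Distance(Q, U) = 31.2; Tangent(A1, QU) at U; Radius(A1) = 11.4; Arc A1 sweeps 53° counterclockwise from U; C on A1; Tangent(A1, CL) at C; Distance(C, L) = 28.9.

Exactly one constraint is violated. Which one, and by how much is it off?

Distance(C, L) = 28.9 — off by 7.30.

Q = (0.00, 0.00) ✓; Q.y = 0.00, U.y = 0.00 ✓; |QU| = 31.20 ✓; ∠(MU, UQ) = 90.00° ✓; |MU| = 11.40 ✓; bearing(M→C) − bearing(M→U) = 53.00° ✓; |MC| = 11.40 ✓; ∠(MC, CL) = 90.00° ✓; |CL| = 36.20 ✗.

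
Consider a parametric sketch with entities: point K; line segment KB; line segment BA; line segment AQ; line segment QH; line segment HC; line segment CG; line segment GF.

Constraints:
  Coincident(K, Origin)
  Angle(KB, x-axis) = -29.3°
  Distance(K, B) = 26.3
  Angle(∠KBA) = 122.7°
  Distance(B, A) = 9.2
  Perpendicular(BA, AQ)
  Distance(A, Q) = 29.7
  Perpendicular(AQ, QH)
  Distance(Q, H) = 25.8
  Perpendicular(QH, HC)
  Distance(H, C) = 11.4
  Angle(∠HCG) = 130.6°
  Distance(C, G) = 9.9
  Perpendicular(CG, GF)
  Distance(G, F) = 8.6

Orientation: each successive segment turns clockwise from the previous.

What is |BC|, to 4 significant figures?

24.71

AQ is perpendicular to QH, so QH runs at 93.40°; with |QH| = 25.8, H = (-7.697, 1.939). QH is perpendicular to HC, so HC runs at 3.400°; with |HC| = 11.4, C = (3.683, 2.615). Then |BC| = |C − B| = 24.71.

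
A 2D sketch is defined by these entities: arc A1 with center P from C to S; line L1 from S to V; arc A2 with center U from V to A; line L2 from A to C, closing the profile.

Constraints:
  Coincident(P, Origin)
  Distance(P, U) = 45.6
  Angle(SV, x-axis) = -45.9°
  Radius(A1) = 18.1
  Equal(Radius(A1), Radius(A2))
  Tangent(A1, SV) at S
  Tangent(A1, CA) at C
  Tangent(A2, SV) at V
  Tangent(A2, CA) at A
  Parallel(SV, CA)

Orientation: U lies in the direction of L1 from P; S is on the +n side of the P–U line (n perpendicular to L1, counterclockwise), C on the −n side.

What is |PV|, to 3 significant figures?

49.1

Tangency of A1 to both parallel lines with radius 18.1 puts S and C at P ± 18.1·n: S = (13.0, 12.6), C = (-13.0, -12.6). Equal radii place V and A the same way about U: V = U + 18.1·n = (44.7, -20.2), A = U − 18.1·n = (18.7, -45.3). Then |PV| = |V − P| = 49.1.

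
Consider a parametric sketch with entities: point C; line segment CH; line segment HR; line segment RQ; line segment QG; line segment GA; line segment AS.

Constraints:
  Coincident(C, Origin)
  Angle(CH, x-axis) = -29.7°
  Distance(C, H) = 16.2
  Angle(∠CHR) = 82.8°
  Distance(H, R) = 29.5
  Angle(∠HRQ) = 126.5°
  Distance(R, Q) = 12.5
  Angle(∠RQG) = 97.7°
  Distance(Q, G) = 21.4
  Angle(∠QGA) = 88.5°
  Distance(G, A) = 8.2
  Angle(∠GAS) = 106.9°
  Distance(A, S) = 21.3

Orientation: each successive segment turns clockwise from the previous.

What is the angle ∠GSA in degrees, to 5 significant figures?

18.329°

∠QGA = 88.5° gives GA at 5.8000° from the x-axis; with |GA| = 8.2, A = (-10.701, -9.4747). ∠GAS = 106.9° gives AS at -67.300° from the x-axis; with |AS| = 21.3, S = (-2.4816, -29.125). Then cos ∠GSA = SG·SA / (|SG||SA|), giving 18.329°.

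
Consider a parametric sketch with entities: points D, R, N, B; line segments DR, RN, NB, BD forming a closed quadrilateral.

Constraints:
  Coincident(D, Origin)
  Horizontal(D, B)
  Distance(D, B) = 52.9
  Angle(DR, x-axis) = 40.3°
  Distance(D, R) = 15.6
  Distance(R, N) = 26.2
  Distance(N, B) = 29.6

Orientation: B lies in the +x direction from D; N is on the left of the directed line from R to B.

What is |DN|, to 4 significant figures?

41.65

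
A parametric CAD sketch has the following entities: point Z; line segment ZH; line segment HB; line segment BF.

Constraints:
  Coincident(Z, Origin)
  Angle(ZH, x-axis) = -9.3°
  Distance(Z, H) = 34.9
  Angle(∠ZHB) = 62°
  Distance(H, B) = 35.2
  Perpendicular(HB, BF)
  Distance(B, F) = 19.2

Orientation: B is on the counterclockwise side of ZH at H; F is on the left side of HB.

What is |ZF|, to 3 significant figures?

22.1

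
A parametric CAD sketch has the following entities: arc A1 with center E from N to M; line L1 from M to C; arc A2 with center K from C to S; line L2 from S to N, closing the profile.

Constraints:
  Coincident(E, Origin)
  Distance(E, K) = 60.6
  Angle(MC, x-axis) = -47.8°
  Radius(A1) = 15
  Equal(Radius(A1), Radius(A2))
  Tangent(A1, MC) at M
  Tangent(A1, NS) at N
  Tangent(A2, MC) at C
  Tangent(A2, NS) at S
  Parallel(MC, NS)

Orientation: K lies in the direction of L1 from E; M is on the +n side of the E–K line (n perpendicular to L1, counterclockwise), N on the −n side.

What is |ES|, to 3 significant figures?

62.4

Tangency of A1 to both parallel lines with radius 15.0 puts M and N at E ± 15.0·n: M = (11.1, 10.1), N = (-11.1, -10.1). Equal radii place C and S the same way about K: C = K + 15.0·n = (51.8, -34.8), S = K − 15.0·n = (29.6, -55.0). Then |ES| = |S − E| = 62.4.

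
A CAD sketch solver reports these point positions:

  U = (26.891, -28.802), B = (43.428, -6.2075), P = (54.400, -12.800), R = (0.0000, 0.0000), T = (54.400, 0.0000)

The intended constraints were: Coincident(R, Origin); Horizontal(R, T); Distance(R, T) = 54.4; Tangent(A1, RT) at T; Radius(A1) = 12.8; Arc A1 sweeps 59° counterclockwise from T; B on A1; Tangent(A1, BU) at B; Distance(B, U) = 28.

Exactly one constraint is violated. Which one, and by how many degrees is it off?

Tangent(A1, BU) at B — off by 5.20°.

R = (0.00, 0.00) ✓; R.y = 0.00, T.y = 0.00 ✓; |RT| = 54.40 ✓; ∠(PT, TR) = 90.00° ✓; |PT| = 12.80 ✓; bearing(P→B) − bearing(P→T) = 59.00° ✓; |PB| = 12.80 ✓; ∠(PB, BU) = 95.20° ✗; |BU| = 28.00 ✓.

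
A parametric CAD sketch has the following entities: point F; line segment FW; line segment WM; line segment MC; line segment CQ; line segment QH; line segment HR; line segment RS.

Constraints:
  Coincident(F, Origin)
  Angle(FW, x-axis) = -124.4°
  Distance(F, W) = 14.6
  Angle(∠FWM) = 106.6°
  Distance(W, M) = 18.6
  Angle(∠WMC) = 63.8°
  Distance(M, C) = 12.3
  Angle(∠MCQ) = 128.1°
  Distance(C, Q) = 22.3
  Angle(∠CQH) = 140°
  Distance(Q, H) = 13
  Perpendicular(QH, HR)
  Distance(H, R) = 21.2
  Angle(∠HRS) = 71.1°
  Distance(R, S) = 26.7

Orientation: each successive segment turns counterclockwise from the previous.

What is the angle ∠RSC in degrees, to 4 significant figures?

140.8°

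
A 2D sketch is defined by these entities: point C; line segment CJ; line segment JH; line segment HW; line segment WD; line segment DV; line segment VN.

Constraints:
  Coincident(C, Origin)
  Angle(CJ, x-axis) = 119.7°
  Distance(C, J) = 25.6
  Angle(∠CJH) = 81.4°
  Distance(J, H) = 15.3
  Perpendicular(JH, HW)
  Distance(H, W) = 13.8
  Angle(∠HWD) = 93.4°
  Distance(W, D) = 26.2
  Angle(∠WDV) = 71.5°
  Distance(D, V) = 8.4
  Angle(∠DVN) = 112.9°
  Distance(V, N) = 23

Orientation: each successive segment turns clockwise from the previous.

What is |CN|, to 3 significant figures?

23.6

C is at the origin; CJ runs at 119.7° with length 25.6, so J = (-12.7, 22.2). ∠CJH = 81.4° gives JH at 21.1° from the x-axis; with |JH| = 15.3, H = (1.59, 27.7). The perpendicularity gives HW at right angles to JH, so HW runs at -68.9°; with |HW| = 13.8, W = (6.56, 14.9). ∠HWD = 93.4° gives WD at -155° from the x-axis; with |WD| = 26.2, D = (-17.3, 4.01). ∠WDV = 71.5° gives DV at 96.0° from the x-axis; with |DV| = 8.4, V = (-18.2, 12.4). ∠DVN = 112.9° gives VN at 28.9° from the x-axis; with |VN| = 23.0, N = (1.98, 23.5). Then |CN| = |N − C| = 23.6.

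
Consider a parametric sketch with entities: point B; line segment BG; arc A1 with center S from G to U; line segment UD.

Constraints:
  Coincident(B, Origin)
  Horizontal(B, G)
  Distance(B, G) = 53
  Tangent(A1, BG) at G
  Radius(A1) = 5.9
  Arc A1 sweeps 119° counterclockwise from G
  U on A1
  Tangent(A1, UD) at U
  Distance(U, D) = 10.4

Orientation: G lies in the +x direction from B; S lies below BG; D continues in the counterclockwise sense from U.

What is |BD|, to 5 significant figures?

55.815

On A1, G sits at bearing 90° from S; a 119° counterclockwise sweep puts U at bearing 209°, so U = S + 5.9·(cos 209°, sin 209°) = (47.840, -8.7604). The tangent condition forces SU to be normal to UD, so UD runs along (−sin 209°, cos 209°); with |UD| = 10.4, D = (52.882, -17.856). Then |BD| = |D − B| = 55.815.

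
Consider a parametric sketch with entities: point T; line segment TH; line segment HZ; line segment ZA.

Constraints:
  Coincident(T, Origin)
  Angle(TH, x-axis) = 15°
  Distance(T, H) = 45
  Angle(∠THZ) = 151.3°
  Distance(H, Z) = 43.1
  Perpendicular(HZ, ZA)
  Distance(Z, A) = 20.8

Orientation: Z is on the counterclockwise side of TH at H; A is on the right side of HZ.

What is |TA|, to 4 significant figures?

92.83

∠THZ = 151.3°, so HZ runs at 15.0° + (180° − 151.3°) = 43.70° from the x-axis; with |HZ| = 43.1, Z = H + 43.1·(cos 43.70°, sin 43.70°) = (74.63, 41.42). HZ is perpendicular to ZA; with |ZA| = 20.8 on the right of HZ, A = Z + 20.8·(0.6909, -0.7230) = (89.00, 26.39). Then |TA| = |A − T| = 92.83.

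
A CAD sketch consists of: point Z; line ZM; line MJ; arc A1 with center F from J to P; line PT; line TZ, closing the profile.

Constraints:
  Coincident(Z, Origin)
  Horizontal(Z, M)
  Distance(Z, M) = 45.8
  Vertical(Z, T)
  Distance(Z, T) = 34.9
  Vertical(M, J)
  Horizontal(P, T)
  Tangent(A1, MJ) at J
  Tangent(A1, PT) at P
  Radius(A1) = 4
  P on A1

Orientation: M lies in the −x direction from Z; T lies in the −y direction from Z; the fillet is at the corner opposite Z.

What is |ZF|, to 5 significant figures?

51.981

Z is at the origin; ZM is horizontal with |ZM| = 45.8 and M on the −x side, so M = (-45.800, 0.0000). Z and T share the same x with |ZT| = 34.9 and T on the −y side, so T = (0.0000, -34.900). The virtual corner opposite Z is at (-45.800, -34.900). Since A1 is tangent to MJ there, FJ ⟂ MJ and tangency of A1 to PT means the radius FP is perpendicular to PT, with radius 4.0, so the center F sits 4.0 in from both sides at F = (-41.800, -30.900). Then |ZF| = |F − Z| = 51.981.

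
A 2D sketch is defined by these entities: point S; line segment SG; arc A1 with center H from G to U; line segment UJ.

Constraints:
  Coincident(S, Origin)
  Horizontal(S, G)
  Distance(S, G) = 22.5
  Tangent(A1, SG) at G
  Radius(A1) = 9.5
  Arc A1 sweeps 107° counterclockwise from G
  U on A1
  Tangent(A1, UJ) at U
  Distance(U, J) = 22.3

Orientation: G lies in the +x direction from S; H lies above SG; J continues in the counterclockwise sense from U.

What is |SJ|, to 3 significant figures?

41.9

On A1, G sits at bearing -90° from H; a 107° counterclockwise sweep puts U at bearing 17°, so U = H + 9.5·(cos 17°, sin 17°) = (31.6, 12.3). A1 meets UJ tangentially, so HU is at right angles to UJ, so UJ runs along (−sin 17°, cos 17°); with |UJ| = 22.3, J = (25.1, 33.6). Then |SJ| = |J − S| = 41.9.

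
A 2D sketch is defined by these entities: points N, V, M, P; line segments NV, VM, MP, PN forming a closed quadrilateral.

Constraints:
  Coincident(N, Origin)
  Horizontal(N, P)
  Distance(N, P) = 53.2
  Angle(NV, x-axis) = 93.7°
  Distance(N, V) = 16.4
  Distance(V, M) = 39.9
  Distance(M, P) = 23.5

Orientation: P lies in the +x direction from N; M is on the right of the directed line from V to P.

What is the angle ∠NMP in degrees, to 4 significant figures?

147.8°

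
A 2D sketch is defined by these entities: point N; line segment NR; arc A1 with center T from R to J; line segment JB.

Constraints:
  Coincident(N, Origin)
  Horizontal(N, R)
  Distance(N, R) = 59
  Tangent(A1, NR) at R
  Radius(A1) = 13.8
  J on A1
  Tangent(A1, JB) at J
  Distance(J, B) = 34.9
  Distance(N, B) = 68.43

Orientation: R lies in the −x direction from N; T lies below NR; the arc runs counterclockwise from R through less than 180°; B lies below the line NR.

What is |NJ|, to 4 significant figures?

73.19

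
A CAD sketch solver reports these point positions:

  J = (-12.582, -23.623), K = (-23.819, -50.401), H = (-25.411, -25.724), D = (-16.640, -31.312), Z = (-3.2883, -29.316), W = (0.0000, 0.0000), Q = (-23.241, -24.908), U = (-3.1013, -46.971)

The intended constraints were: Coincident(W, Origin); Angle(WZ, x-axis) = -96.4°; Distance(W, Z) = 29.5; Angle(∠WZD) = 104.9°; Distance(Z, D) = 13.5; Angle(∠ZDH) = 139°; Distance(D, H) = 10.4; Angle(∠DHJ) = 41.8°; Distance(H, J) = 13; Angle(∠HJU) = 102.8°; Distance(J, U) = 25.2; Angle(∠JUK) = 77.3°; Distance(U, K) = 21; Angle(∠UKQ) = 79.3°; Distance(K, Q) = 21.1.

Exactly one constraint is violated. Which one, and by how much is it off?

Distance(K, Q) = 21.1 — off by 4.40.

W = (0.00, 0.00) ✓; WZ at -96.40° ✓; |WZ| = 29.50 ✓; ∠WZD = 104.9° ✓; |ZD| = 13.50 ✓; ∠ZDH = 139.0° ✓; |DH| = 10.40 ✓; ∠DHJ = 41.80° ✓; |HJ| = 13.00 ✓; ∠HJU = 102.8° ✓; |JU| = 25.20 ✓; ∠JUK = 77.30° ✓; |UK| = 21.00 ✓; ∠UKQ = 79.30° ✓; |KQ| = 25.50 ✗.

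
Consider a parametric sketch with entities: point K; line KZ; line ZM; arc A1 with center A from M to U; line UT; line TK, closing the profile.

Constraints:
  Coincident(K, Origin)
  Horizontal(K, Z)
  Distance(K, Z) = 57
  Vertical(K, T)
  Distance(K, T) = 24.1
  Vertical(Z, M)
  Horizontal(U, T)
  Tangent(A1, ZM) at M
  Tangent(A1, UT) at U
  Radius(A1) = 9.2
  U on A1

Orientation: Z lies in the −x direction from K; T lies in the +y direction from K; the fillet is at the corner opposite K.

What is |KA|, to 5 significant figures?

50.068

K is at the origin; K and Z share the same y with |KZ| = 57.0 and Z on the −x side, so Z = (-57.000, 0.0000). KT is vertical with |KT| = 24.1 and T on the +y side, so T = (0.0000, 24.100). The virtual corner opposite K is at (-57.000, 24.100). The tangent condition forces AM to be normal to ZM and the tangent condition forces AU to be normal to UT, with radius 9.2, so the center A sits 9.2 in from both sides at A = (-47.800, 14.900). Then |KA| = |A − K| = 50.068.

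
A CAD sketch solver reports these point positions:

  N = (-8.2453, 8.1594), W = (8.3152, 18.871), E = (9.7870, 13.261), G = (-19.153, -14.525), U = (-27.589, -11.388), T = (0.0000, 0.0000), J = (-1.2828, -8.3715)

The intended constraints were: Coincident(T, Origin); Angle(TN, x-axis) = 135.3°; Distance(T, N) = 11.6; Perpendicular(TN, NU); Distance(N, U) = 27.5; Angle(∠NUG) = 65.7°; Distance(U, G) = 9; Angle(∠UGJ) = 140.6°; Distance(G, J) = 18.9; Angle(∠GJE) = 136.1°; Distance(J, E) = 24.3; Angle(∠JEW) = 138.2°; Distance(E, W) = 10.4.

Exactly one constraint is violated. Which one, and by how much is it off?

Distance(E, W) = 10.4 — off by 4.60.

T = (0.00, 0.00) ✓; TN at 135.3° ✓; |TN| = 11.60 ✓; ∠(TN, NU) = 90.00° ✓; |NU| = 27.50 ✓; ∠NUG = 65.70° ✓; |UG| = 9.000 ✓; ∠UGJ = 140.6° ✓; |GJ| = 18.90 ✓; ∠GJE = 136.1° ✓; |JE| = 24.30 ✓; ∠JEW = 138.2° ✓; |EW| = 5.800 ✗.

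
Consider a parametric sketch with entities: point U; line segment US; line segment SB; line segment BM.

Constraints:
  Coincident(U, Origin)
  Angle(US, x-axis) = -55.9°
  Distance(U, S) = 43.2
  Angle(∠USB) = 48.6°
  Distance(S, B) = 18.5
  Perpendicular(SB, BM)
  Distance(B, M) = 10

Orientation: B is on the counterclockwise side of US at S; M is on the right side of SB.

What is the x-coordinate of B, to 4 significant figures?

28.85

U is at the origin; US runs at -55.9° with length 43.2, so S = 43.2·(cos -55.9°, sin -55.9°) = (24.22, -35.77). ∠USB = 48.6°, so SB runs at -55.9° + (180° − 48.6°) = 75.50° from the x-axis; with |SB| = 18.5, B = S + 18.5·(cos 75.50°, sin 75.50°) = (28.85, -17.86). So B.x = 28.85.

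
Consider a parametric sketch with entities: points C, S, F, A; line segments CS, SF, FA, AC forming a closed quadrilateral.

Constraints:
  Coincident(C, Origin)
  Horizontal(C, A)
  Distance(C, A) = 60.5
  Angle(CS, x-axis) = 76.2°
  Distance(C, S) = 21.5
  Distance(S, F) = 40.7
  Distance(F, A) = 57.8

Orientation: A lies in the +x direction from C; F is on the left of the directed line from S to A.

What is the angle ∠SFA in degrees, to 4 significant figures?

71.47°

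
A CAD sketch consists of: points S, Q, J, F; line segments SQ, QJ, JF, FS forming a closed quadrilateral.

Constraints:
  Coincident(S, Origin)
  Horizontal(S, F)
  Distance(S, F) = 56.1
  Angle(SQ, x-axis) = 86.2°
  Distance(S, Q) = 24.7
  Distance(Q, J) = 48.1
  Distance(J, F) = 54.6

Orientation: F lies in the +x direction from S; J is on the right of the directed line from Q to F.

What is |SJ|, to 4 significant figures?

24.13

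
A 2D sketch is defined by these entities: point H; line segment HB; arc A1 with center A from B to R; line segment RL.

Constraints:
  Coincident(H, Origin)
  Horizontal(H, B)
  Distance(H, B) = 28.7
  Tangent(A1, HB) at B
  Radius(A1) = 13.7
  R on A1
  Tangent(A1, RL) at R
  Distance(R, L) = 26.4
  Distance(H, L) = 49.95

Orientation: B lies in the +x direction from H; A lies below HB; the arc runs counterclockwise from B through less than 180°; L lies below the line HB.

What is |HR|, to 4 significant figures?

24.34

Checks: |AB| = 13.70 ✓; |AR| = 13.70 ✓; ∠(AR, RL) = 90.00° ✓; |RL| = 26.40 ✓; |HL| = 49.95 ✓.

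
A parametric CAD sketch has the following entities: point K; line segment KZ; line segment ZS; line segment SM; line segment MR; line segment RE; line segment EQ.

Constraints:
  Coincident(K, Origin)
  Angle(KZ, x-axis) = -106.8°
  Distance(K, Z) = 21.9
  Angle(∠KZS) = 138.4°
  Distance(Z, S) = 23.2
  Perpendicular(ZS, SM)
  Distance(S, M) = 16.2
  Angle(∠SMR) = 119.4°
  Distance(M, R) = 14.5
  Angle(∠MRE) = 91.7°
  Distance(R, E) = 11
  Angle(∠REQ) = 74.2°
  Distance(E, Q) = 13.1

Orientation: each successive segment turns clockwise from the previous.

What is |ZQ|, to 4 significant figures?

20.40

K is at the origin; KZ runs at -106.8° with length 21.9, so Z = (-6.330, -20.97). ∠KZS = 138.4° gives ZS at -148.4° from the x-axis; with |ZS| = 23.2, S = (-26.09, -33.12). ZS ⟂ SM, so SM runs at 121.6°; with |SM| = 16.2, M = (-34.58, -19.32). ∠SMR = 119.4° gives MR at 61.00° from the x-axis; with |MR| = 14.5, R = (-27.55, -6.642). ∠MRE = 91.7° gives RE at -27.30° from the x-axis; with |RE| = 11.0, E = (-17.77, -11.69). ∠REQ = 74.2° gives EQ at -133.1° from the x-axis; with |EQ| = 13.1, Q = (-26.72, -21.25). Then |ZQ| = |Q − Z| = 20.40.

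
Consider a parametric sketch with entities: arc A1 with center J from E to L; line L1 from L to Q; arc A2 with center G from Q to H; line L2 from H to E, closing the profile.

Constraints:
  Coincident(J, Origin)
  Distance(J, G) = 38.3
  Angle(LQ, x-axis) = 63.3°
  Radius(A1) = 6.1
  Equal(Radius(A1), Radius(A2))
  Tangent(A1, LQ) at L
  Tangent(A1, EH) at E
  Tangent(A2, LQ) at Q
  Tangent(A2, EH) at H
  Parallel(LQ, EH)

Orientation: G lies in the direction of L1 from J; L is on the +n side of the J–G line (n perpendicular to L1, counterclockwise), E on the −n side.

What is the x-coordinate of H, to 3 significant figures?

22.7

The slot axis is L1's direction at 63.3°, so u = (cos 63.3°, sin 63.3°) = (0.449, 0.893) and n = (−sin 63.3°, cos 63.3°) = (-0.893, 0.449). J is at the origin and G lies 38.3 along u from J, so G = 38.3·u = (17.2, 34.2). Tangency of A1 to both parallel lines with radius 6.1 puts L and E at J ± 6.1·n: L = (-5.45, 2.74), E = (5.45, -2.74). Equal radii place Q and H the same way about G: Q = G + 6.1·n = (11.8, 37.0), H = G − 6.1·n = (22.7, 31.5). So H.x = 22.7.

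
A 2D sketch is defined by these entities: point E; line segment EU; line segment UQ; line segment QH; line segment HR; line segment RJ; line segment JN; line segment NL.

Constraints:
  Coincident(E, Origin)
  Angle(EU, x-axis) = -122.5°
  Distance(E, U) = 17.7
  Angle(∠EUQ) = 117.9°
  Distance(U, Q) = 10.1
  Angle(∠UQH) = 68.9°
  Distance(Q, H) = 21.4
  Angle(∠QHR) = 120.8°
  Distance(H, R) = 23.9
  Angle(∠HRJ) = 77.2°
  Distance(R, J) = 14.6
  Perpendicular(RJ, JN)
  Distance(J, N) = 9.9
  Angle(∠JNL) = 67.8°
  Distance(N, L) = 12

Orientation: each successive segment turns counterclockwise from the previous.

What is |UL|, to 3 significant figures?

26.0

E is at the origin; EU runs at -122.5° with length 17.7, so U = (-9.51, -14.9). ∠EUQ = 117.9° gives UQ at -60.4° from the x-axis; with |UQ| = 10.1, Q = (-4.52, -23.7). ∠UQH = 68.9° gives QH at 50.7° from the x-axis; with |QH| = 21.4, H = (9.03, -7.15). ∠QHR = 120.8° gives HR at 110° from the x-axis; with |HR| = 23.9, R = (0.898, 15.3). ∠HRJ = 77.2° gives RJ at -147° from the x-axis; with |RJ| = 14.6, J = (-11.4, 7.44). The perpendicularity gives JN at right angles to RJ, so JN runs at -57.3°; with |JN| = 9.9, N = (-6.04, -0.895). ∠JNL = 67.8° gives NL at 54.9° from the x-axis; with |NL| = 12.0, L = (0.860, 8.92). Then |UL| = |L − U| = 26.0.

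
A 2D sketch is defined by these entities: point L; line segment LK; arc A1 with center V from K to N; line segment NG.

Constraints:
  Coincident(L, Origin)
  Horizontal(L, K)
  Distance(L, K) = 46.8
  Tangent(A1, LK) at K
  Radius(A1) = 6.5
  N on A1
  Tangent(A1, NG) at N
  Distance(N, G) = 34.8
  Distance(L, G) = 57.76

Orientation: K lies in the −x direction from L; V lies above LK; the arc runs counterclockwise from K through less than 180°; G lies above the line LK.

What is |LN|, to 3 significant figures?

40.8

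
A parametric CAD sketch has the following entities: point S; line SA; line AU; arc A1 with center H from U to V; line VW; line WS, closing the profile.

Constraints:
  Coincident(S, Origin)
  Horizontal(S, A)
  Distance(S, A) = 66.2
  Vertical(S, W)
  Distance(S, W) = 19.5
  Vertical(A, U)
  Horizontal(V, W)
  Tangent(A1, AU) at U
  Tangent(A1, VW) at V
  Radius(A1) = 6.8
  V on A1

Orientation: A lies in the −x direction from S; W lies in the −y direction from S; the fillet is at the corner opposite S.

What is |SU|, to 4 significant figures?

67.41

S is at the origin; S and A share the same y with |SA| = 66.2 and A on the −x side, so A = (-66.20, 0.000). SW is vertical with |SW| = 19.5 and W on the −y side, so W = (0.000, -19.50). The virtual corner opposite S is at (-66.20, -19.50). The tangent condition forces HU to be normal to AU and tangency of A1 to VW means the radius HV is perpendicular to VW, with radius 6.8, so the center H sits 6.8 in from both sides at H = (-59.40, -12.70). That places the tangent points at U = (-66.20, -12.70) on AU and V = (-59.40, -19.50) on VW. Then |SU| = |U − S| = 67.41.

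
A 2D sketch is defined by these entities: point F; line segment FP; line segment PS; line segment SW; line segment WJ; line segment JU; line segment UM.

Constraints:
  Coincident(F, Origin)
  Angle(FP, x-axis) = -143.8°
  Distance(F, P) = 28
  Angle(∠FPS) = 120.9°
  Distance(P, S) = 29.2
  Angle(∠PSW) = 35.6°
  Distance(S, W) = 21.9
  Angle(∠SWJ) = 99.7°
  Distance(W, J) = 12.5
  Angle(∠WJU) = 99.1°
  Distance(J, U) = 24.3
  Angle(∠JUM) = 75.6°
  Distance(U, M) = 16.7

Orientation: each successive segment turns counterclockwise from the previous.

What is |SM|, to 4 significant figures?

3.513

F is at the origin; FP runs at -143.8° with length 28.0, so P = (-22.59, -16.54). ∠FPS = 120.9° gives PS at -84.70° from the x-axis; with |PS| = 29.2, S = (-19.90, -45.61). ∠PSW = 35.6° gives SW at 59.70° from the x-axis; with |SW| = 21.9, W = (-8.849, -26.70). ∠SWJ = 99.7° gives WJ at 140.0° from the x-axis; with |WJ| = 12.5, J = (-18.42, -18.67). ∠WJU = 99.1° gives JU at -139.1° from the x-axis; with |JU| = 24.3, U = (-36.79, -34.58). ∠JUM = 75.6° gives UM at -34.70° from the x-axis; with |UM| = 16.7, M = (-23.06, -44.09). Then |SM| = |M − S| = 3.513.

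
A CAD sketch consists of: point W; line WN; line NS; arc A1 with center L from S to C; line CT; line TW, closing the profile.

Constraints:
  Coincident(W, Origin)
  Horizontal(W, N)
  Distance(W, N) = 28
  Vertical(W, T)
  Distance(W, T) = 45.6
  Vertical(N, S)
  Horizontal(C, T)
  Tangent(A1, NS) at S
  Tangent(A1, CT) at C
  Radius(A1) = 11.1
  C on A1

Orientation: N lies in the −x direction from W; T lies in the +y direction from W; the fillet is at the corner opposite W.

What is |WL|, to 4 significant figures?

38.42

W is at the origin; W and N share the same y with |WN| = 28.0 and N on the −x side, so N = (-28.00, 0.000). WT is vertical with |WT| = 45.6 and T on the +y side, so T = (0.000, 45.60). The virtual corner opposite W is at (-28.00, 45.60). The tangent condition forces LS to be normal to NS and since A1 is tangent to CT there, LC ⟂ CT, with radius 11.1, so the center L sits 11.1 in from both sides at L = (-16.90, 34.50). Then |WL| = |L − W| = 38.42.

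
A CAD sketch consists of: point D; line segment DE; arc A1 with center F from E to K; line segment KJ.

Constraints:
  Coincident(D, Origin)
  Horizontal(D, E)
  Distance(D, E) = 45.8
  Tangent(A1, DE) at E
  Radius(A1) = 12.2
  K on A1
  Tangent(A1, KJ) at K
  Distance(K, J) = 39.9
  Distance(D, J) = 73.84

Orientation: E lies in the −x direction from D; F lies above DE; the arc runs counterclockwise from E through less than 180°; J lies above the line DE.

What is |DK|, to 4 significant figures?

38.64

Checks: |FK| = 12.20 ✓; ∠(FK, KJ) = 90.00° ✓; |KJ| = 39.90 ✓; |DJ| = 73.84 ✓.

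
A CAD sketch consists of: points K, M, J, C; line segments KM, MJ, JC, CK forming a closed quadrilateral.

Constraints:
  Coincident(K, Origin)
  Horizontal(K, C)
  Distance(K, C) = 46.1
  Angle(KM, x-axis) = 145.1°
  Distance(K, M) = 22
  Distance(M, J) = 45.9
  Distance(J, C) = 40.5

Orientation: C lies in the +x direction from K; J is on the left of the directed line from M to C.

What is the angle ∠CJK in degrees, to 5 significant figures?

69.490°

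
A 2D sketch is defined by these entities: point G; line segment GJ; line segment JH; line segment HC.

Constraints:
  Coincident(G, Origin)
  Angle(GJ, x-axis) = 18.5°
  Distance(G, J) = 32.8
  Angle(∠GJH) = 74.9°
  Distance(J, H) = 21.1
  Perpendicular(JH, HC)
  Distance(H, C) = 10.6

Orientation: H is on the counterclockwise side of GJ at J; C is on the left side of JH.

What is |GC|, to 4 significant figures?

24.53

G is at the origin; GJ runs at 18.5° with length 32.8, so J = 32.8·(cos 18.5°, sin 18.5°) = (31.11, 10.41). ∠GJH = 74.9°, so JH runs at 18.5° + (180° − 74.9°) = 123.6° from the x-axis; with |JH| = 21.1, H = J + 21.1·(cos 123.6°, sin 123.6°) = (19.43, 27.98). JH is perpendicular to HC; with |HC| = 10.6 on the left of JH, C = H + 10.6·(-0.8329, -0.5534) = (10.60, 22.12). Then |GC| = |C − G| = 24.53.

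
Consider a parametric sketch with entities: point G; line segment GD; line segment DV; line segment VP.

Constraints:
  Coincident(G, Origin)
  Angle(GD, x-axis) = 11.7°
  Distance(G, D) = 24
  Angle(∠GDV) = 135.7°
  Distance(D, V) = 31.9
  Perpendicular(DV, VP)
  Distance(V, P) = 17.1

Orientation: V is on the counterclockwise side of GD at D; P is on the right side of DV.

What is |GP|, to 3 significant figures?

59.6

G is at the origin; GD runs at 11.7° with length 24.0, so D = 24.0·(cos 11.7°, sin 11.7°) = (23.5, 4.87). ∠GDV = 135.7°, so DV runs at 11.7° + (180° − 135.7°) = 56.0° from the x-axis; with |DV| = 31.9, V = D + 31.9·(cos 56.0°, sin 56.0°) = (41.3, 31.3). DV is perpendicular to VP; with |VP| = 17.1 on the right of DV, P = V + 17.1·(0.829, -0.559) = (55.5, 21.8). Then |GP| = |P − G| = 59.6.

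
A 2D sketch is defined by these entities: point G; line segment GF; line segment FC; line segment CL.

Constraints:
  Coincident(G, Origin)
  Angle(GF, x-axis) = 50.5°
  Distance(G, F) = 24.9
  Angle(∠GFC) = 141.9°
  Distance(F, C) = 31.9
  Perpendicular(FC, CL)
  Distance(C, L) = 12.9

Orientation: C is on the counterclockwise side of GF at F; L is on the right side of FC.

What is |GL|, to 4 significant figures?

58.74

G is at the origin; GF runs at 50.5° with length 24.9, so F = 24.9·(cos 50.5°, sin 50.5°) = (15.84, 19.21). ∠GFC = 141.9°, so FC runs at 50.5° + (180° − 141.9°) = 88.60° from the x-axis; with |FC| = 31.9, C = F + 31.9·(cos 88.60°, sin 88.60°) = (16.62, 51.10). The perpendicularity gives CL at right angles to FC; with |CL| = 12.9 on the right of FC, L = C + 12.9·(0.9997, -0.02443) = (29.51, 50.79). Then |GL| = |L − G| = 58.74.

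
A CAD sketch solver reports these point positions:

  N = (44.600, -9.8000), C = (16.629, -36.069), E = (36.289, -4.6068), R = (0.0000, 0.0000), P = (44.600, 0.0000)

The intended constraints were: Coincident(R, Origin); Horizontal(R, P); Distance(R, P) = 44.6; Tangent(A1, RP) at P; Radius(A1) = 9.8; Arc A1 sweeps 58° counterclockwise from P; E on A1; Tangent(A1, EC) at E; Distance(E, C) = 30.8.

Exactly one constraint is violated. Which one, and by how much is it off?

Distance(E, C) = 30.8 — off by 6.30.

R = (0.00, 0.00) ✓; R.y = 0.00, P.y = 0.00 ✓; |RP| = 44.60 ✓; ∠(NP, PR) = 90.00° ✓; |NP| = 9.800 ✓; bearing(N→E) − bearing(N→P) = 58.00° ✓; |NE| = 9.800 ✓; ∠(NE, EC) = 90.00° ✓; |EC| = 37.10 ✗.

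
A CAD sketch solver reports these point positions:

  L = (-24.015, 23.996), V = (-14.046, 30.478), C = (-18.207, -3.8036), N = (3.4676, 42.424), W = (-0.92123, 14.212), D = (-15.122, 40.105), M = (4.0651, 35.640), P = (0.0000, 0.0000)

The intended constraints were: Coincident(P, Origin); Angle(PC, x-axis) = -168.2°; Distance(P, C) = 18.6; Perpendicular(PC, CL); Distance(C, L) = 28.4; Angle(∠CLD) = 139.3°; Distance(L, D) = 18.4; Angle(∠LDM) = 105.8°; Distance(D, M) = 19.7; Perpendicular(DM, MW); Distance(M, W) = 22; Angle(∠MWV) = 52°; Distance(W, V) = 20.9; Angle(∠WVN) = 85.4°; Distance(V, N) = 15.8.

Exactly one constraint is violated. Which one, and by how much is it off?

Distance(V, N) = 15.8 — off by 5.40.

P = (0.00, 0.00) ✓; PC at -168.2° ✓; |PC| = 18.60 ✓; ∠(PC, CL) = 90.00° ✓; |CL| = 28.40 ✓; ∠CLD = 139.3° ✓; |LD| = 18.40 ✓; ∠LDM = 105.8° ✓; |DM| = 19.70 ✓; ∠(DM, MW) = 90.00° ✓; |MW| = 22.00 ✓; ∠MWV = 52.00° ✓; |WV| = 20.90 ✓; ∠WVN = 85.40° ✓; |VN| = 21.20 ✗.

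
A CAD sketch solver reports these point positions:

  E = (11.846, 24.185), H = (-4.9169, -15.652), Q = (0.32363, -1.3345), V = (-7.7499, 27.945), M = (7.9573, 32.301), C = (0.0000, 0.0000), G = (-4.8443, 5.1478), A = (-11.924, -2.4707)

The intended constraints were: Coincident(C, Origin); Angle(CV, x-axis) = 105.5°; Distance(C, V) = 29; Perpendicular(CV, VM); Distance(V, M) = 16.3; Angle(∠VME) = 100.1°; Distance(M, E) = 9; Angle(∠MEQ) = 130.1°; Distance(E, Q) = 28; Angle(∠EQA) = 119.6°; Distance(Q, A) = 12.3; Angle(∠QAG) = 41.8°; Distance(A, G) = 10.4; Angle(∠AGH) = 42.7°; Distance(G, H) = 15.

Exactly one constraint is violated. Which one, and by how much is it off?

Distance(G, H) = 15 — off by 5.80.

C = (0.00, 0.00) ✓; CV at 105.5° ✓; |CV| = 29.00 ✓; ∠(CV, VM) = 90.00° ✓; |VM| = 16.30 ✓; ∠VME = 100.1° ✓; |ME| = 9.000 ✓; ∠MEQ = 130.1° ✓; |EQ| = 28.00 ✓; ∠EQA = 119.6° ✓; |QA| = 12.30 ✓; ∠QAG = 41.80° ✓; |AG| = 10.40 ✓; ∠AGH = 42.70° ✓; |GH| = 20.80 ✗.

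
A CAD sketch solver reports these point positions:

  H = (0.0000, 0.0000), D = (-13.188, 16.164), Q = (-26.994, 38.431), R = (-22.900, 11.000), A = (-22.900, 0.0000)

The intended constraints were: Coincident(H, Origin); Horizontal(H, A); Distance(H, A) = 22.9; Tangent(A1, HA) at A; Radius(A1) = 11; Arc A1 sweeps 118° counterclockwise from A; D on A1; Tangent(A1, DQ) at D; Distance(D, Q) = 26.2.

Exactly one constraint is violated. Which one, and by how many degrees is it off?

Tangent(A1, DQ) at D — off by 3.80°.

H = (0.00, 0.00) ✓; H.y = 0.00, A.y = 0.00 ✓; |HA| = 22.90 ✓; ∠(RA, AH) = 90.00° ✓; |RA| = 11.00 ✓; bearing(R→D) − bearing(R→A) = 118.0° ✓; |RD| = 11.00 ✓; ∠(RD, DQ) = 86.20° ✗; |DQ| = 26.20 ✓.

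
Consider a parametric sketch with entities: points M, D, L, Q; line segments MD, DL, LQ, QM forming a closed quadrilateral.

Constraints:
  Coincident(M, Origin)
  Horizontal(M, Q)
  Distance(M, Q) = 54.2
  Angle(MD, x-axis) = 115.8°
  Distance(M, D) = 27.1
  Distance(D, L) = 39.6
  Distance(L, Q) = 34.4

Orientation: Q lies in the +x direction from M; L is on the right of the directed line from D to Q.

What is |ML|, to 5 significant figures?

19.811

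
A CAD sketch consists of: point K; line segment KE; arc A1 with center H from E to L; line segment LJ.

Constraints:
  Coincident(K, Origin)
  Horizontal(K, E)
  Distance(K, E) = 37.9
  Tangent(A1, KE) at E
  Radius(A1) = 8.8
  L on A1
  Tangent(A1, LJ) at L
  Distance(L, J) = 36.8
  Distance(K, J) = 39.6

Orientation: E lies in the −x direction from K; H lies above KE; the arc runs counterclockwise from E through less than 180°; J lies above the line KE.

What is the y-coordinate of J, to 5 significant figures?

37.372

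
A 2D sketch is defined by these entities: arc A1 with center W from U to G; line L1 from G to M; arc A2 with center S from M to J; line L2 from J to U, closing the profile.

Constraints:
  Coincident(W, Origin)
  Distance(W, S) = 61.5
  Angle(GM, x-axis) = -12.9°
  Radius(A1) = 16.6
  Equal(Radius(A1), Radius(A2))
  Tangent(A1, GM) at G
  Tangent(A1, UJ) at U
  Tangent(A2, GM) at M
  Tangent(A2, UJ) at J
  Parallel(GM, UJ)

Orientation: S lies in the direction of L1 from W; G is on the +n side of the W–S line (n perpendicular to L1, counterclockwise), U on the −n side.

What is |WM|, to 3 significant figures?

63.7

The slot axis is L1's direction at -12.9°, so u = (cos -12.9°, sin -12.9°) = (0.975, -0.223) and n = (−sin -12.9°, cos -12.9°) = (0.223, 0.975). W is at the origin and S lies 61.5 along u from W, so S = 61.5·u = (59.9, -13.7). Tangency of A1 to both parallel lines with radius 16.6 puts G and U at W ± 16.6·n: G = (3.71, 16.2), U = (-3.71, -16.2). Equal radii place M and J the same way about S: M = S + 16.6·n = (63.7, 2.45), J = S − 16.6·n = (56.2, -29.9). Then |WM| = |M − W| = 63.7.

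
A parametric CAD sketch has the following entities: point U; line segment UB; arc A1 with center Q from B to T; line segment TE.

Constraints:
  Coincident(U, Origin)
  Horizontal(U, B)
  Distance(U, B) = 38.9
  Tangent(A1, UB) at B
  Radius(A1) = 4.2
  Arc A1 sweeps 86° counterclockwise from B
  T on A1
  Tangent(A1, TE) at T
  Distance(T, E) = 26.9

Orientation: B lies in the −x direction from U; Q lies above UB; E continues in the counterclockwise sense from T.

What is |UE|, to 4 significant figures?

44.98

On A1, B sits at bearing -90° from Q; an 86° counterclockwise sweep puts T at bearing -4°, so T = Q + 4.2·(cos -4°, sin -4°) = (-34.71, 3.907). Tangency of A1 to TE means the radius QT is perpendicular to TE, so TE runs along (−sin -4°, cos -4°); with |TE| = 26.9, E = (-32.83, 30.74). Then |UE| = |E − U| = 44.98.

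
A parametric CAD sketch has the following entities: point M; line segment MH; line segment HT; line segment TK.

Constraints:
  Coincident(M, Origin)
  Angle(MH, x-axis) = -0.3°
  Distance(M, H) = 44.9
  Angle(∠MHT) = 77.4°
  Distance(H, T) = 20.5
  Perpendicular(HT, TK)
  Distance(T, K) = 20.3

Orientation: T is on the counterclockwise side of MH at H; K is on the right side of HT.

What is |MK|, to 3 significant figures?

65.0

M is at the origin; MH runs at -0.3° with length 44.9, so H = 44.9·(cos -0.3°, sin -0.3°) = (44.9, -0.235). ∠MHT = 77.4°, so HT runs at -0.3° + (180° − 77.4°) = 102° from the x-axis; with |HT| = 20.5, T = H + 20.5·(cos 102°, sin 102°) = (40.5, 19.8). HT is perpendicular to TK; with |TK| = 20.3 on the right of HT, K = T + 20.3·(0.977, 0.213) = (60.4, 24.1). Then |MK| = |K − M| = 65.0.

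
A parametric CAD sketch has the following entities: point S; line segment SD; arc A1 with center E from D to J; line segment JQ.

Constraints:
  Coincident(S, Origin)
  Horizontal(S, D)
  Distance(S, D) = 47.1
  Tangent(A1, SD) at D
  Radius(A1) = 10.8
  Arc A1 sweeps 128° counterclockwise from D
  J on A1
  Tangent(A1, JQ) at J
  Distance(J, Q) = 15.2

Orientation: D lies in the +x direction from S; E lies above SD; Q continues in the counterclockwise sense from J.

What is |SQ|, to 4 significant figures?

54.82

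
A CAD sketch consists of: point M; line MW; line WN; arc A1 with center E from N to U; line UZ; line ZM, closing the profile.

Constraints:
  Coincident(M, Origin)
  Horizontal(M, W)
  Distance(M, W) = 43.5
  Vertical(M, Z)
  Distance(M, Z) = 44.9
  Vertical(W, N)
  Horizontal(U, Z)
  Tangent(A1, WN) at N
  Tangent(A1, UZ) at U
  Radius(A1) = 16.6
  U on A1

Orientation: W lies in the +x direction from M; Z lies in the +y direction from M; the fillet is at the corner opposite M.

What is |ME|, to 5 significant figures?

39.045

MZ is vertical with |MZ| = 44.9 and Z on the +y side, so Z = (0.0000, 44.900). The virtual corner opposite M is at (43.500, 44.900). Since A1 is tangent to WN there, EN ⟂ WN and the tangent condition forces EU to be normal to UZ, with radius 16.6, so the center E sits 16.6 in from both sides at E = (26.900, 28.300). Then |ME| = |E − M| = 39.045.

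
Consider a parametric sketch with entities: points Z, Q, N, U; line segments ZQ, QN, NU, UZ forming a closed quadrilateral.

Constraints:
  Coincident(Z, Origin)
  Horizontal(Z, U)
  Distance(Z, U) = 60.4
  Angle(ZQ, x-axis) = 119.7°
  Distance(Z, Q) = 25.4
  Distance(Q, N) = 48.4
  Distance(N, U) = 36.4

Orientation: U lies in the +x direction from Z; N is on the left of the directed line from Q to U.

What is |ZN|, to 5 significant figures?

44.464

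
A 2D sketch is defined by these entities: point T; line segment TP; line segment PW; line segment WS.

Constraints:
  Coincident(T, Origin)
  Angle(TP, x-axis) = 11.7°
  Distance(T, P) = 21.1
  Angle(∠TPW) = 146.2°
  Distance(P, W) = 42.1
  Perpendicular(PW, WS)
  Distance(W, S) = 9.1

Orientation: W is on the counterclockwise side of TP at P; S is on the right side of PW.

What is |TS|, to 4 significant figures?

63.17

T is at the origin; TP runs at 11.7° with length 21.1, so P = 21.1·(cos 11.7°, sin 11.7°) = (20.66, 4.279). ∠TPW = 146.2°, so PW runs at 11.7° + (180° − 146.2°) = 45.50° from the x-axis; with |PW| = 42.1, W = P + 42.1·(cos 45.50°, sin 45.50°) = (50.17, 34.31). PW ⟂ WS; with |WS| = 9.1 on the right of PW, S = W + 9.1·(0.7133, -0.7009) = (56.66, 27.93). Then |TS| = |S − T| = 63.17.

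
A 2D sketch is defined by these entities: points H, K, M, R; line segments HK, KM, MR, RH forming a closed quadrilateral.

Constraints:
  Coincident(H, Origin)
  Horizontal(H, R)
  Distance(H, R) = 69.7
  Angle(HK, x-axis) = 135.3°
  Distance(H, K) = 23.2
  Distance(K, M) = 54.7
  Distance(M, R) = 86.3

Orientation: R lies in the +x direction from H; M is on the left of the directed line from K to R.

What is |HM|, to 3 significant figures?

64.5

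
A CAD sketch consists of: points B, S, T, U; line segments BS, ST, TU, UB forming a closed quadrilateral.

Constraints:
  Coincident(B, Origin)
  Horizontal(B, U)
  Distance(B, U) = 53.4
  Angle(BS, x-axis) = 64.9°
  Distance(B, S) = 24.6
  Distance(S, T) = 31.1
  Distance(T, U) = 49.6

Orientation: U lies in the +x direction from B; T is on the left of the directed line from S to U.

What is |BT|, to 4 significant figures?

54.97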